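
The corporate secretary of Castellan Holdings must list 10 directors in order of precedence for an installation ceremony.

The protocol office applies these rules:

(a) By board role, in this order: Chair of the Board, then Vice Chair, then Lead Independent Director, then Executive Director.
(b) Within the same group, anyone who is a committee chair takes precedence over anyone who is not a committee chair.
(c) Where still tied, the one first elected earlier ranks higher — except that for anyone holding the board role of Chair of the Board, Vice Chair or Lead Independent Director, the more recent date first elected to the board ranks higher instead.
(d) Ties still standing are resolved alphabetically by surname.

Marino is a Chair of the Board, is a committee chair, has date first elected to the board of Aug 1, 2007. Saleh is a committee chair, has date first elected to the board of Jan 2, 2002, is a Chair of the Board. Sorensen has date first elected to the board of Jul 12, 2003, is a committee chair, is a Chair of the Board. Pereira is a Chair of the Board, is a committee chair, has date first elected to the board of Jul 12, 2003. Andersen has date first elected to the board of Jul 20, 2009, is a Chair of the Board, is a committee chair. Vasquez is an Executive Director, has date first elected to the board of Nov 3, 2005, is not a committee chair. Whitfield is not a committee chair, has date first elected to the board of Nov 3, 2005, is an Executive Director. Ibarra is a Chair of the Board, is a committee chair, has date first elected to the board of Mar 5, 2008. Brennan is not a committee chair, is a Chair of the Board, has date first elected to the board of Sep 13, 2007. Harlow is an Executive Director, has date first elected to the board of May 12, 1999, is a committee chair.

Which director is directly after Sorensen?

Saleh

By board role: Andersen, Ibarra, Marino, Pereira, Sorensen, Saleh and Brennan (Chair of the Board); then Harlow, Vasquez and Whitfield (Executive Director).
Among Andersen, Ibarra, Marino, Pereira, Sorensen, Saleh and Brennan, a committee chair before not a committee chair: Andersen, Ibarra, Marino, Pereira, Sorensen and Saleh (a committee chair) before Brennan (not a committee chair).
Among Andersen, Ibarra, Marino, Pereira, Sorensen and Saleh, by date first elected to the board (later first) (reversed rule for this group): Andersen (Jul 20, 2009) before Ibarra (Mar 5, 2008) before Marino (Aug 1, 2007) before Pereira and Sorensen (Jul 12, 2003) before Saleh (Jan 2, 2002).
Among Pereira and Sorensen, alphabetically by surname: Pereira before Sorensen.
Among Harlow, Vasquez and Whitfield, a committee chair before not a committee chair: Harlow (a committee chair) before Vasquez and Whitfield (not a committee chair).
Vasquez and Whitfield both have date first elected to the board Nov 3, 2005, so the next rule applies.
Among Vasquez and Whitfield, alphabetically by surname: Vasquez before Whitfield.
Order: Andersen, Ibarra, Marino, Pereira, Sorensen, Saleh, Brennan, Harlow, Vasquez, Whitfield.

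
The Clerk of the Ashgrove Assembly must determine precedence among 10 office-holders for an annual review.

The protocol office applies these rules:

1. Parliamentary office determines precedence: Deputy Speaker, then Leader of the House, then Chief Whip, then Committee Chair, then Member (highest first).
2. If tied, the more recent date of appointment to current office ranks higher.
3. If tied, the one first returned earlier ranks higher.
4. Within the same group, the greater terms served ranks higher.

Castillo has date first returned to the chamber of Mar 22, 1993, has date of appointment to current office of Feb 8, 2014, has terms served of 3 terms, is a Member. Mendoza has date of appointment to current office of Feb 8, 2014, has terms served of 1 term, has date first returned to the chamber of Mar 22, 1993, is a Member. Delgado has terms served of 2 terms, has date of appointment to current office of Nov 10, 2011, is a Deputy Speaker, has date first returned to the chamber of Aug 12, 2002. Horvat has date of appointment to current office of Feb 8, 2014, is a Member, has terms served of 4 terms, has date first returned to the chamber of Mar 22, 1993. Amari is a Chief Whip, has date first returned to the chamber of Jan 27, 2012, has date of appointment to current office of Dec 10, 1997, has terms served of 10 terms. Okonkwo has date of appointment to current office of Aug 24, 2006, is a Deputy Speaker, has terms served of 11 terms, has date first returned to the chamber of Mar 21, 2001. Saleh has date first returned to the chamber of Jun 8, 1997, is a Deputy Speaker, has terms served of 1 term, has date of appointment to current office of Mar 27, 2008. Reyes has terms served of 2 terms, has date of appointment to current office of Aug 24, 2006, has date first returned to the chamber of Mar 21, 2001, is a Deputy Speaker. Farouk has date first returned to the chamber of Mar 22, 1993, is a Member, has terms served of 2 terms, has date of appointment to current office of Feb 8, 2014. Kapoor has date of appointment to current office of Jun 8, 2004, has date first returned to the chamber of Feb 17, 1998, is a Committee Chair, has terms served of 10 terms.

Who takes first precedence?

By parliamentary office: Delgado, Saleh, Okonkwo and Reyes (Deputy Speaker); then Amari (Chief Whip); then Kapoor (Committee Chair); then Horvat, Castillo, Farouk and Mendoza (Member).
Among Delgado, Saleh, Okonkwo and Reyes, by date of appointment to current office (later first): Delgado (Nov 10, 2011) before Saleh (Mar 27, 2008) before Okonkwo and Reyes (Aug 24, 2006).
Okonkwo and Reyes both have date first returned to the chamber Mar 21, 2001, so the next rule applies.
Among Okonkwo and Reyes, by terms served (higher first): Okonkwo (11 terms) before Reyes (2 terms).
Horvat, Castillo, Farouk and Mendoza all have date of appointment to current office Feb 8, 2014, so the next rule applies.
Horvat, Castillo, Farouk and Mendoza all have date first returned to the chamber Mar 22, 1993, so the next rule applies.
Among Horvat, Castillo, Farouk and Mendoza, by terms served (higher first): Horvat (4 terms) before Castillo (3 terms) before Farouk (2 terms) before Mendoza (1 term).
Order: Delgado, Saleh, Okonkwo, Reyes, Amari, Kapoor, Horvat, Castillo, Farouk, Mendoza.

Delgado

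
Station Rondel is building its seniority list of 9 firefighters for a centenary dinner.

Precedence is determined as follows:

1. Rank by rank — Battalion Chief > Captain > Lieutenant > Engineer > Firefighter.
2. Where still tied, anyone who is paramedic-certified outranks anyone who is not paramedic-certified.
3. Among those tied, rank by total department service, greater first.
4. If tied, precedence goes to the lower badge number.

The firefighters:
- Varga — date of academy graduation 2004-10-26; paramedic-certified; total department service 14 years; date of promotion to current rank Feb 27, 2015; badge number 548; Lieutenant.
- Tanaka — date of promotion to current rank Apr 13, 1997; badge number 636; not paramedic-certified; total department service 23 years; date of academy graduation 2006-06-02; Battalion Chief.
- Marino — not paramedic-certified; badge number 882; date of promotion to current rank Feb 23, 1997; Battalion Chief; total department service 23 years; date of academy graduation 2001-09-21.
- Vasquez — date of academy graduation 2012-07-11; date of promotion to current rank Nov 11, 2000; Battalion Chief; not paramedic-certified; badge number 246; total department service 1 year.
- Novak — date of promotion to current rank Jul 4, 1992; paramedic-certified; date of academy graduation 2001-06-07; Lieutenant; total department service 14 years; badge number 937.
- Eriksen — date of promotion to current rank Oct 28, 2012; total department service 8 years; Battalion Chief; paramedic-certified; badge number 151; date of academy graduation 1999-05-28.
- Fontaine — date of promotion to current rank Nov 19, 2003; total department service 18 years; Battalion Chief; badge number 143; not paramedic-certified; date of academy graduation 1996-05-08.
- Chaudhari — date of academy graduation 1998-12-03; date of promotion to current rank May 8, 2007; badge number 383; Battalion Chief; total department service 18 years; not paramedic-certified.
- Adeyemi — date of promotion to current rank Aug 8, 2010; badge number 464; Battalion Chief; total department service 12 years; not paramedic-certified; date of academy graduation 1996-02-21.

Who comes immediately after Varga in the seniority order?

Novak

By rank: Eriksen, Tanaka, Marino, Fontaine, Chaudhari, Adeyemi and Vasquez (Battalion Chief); then Varga and Novak (Lieutenant).
Among Eriksen, Tanaka, Marino, Fontaine, Chaudhari, Adeyemi and Vasquez, paramedic-certified before not paramedic-certified: Eriksen (paramedic-certified) before Tanaka, Marino, Fontaine, Chaudhari, Adeyemi and Vasquez (not paramedic-certified).
Among Tanaka, Marino, Fontaine, Chaudhari, Adeyemi and Vasquez, by total department service (higher first): Tanaka and Marino (23 years) before Fontaine and Chaudhari (18 years) before Adeyemi (12 years) before Vasquez (1 year).
Among Tanaka and Marino, by badge number (lower first): Tanaka (636) before Marino (882).
Among Fontaine and Chaudhari, by badge number (lower first): Fontaine (143) before Chaudhari (383).
Varga and Novak are each paramedic-certified, so the next rule applies.
Varga and Novak both have total department service 14 years, so the next rule applies.
Among Varga and Novak, by badge number (lower first): Varga (548) before Novak (937).
Order: Eriksen, Tanaka, Marino, Fontaine, Chaudhari, Adeyemi, Vasquez, Varga, Novak.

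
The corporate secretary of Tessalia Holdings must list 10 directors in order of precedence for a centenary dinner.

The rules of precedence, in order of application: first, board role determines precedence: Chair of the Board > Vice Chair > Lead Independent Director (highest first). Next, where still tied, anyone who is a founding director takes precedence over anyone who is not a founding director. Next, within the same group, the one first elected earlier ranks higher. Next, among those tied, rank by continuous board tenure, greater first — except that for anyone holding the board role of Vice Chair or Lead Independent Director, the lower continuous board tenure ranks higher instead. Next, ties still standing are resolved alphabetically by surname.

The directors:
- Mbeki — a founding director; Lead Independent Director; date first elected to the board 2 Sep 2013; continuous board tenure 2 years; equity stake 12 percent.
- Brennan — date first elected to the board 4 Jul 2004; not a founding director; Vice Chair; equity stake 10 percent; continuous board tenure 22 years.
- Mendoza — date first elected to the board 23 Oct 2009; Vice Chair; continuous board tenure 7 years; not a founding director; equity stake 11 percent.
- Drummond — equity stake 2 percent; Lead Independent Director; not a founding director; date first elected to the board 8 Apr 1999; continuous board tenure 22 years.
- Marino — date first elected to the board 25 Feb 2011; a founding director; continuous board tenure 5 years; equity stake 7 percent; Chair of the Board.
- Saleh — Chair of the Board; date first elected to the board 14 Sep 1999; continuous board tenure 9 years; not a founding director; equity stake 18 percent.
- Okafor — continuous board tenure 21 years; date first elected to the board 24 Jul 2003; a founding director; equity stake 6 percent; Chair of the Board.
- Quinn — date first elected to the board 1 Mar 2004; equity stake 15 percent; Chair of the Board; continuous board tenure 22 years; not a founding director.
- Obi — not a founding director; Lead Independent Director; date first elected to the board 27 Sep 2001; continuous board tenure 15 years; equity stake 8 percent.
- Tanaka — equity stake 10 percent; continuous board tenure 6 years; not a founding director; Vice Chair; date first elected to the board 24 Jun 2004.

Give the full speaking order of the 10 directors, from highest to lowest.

By board role: Okafor, Marino, Saleh and Quinn (Chair of the Board); then Tanaka, Brennan and Mendoza (Vice Chair); then Mbeki, Drummond and Obi (Lead Independent Director).
Among Okafor, Marino, Saleh and Quinn, a founding director before not a founding director: Okafor and Marino (a founding director) before Saleh and Quinn (not a founding director).
Among Okafor and Marino, by date first elected to the board (earlier first): Okafor (24 Jul 2003) before Marino (25 Feb 2011).
Among Saleh and Quinn, by date first elected to the board (earlier first): Saleh (14 Sep 1999) before Quinn (1 Mar 2004).
Tanaka, Brennan and Mendoza are each not a founding director, so the next rule applies.
Among Tanaka, Brennan and Mendoza, by date first elected to the board (earlier first): Tanaka (24 Jun 2004) before Brennan (4 Jul 2004) before Mendoza (23 Oct 2009).
Among Mbeki, Drummond and Obi, a founding director before not a founding director: Mbeki (a founding director) before Drummond and Obi (not a founding director).
Among Drummond and Obi, by date first elected to the board (earlier first): Drummond (8 Apr 1999) before Obi (27 Sep 2001).
Full order: Okafor, Marino, Saleh, Quinn, Tanaka, Brennan, Mendoza, Mbeki, Drummond, Obi.

Okafor, Marino, Saleh, Quinn, Tanaka, Brennan, Mendoza, Mbeki, Drummond, Obi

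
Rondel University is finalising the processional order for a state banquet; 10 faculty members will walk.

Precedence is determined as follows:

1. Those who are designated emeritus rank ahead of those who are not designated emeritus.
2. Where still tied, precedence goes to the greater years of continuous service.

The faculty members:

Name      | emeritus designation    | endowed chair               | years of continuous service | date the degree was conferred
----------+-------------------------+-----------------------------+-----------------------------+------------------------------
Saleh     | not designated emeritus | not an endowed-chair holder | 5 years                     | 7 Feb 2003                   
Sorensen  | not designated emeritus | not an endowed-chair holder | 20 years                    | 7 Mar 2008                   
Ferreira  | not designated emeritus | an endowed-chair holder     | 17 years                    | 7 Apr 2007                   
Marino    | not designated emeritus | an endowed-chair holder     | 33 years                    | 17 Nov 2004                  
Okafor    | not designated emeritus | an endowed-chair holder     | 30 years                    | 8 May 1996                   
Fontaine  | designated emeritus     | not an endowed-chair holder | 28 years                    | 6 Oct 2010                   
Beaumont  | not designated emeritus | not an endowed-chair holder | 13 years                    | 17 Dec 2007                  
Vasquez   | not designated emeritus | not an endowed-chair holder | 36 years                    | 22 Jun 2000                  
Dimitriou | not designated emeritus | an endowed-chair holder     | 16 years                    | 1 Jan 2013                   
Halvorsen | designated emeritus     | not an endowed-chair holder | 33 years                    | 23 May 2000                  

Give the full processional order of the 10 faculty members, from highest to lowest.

By the first rule: Halvorsen and Fontaine (both designated emeritus); then Vasquez, Marino, Okafor, Sorensen, Ferreira, Dimitriou, Beaumont and Saleh (each not designated emeritus).
Among Halvorsen and Fontaine, by years of continuous service (higher first): Halvorsen (33 years) before Fontaine (28 years).
Among Vasquez, Marino, Okafor, Sorensen, Ferreira, Dimitriou, Beaumont and Saleh, by years of continuous service (higher first): Vasquez (36 years) before Marino (33 years) before Okafor (30 years) before Sorensen (20 years) before Ferreira (17 years) before Dimitriou (16 years) before Beaumont (13 years) before Saleh (5 years).
Full order: Halvorsen, Fontaine, Vasquez, Marino, Okafor, Sorensen, Ferreira, Dimitriou, Beaumont, Saleh.

Halvorsen, Fontaine, Vasquez, Marino, Okafor, Sorensen, Ferreira, Dimitriou, Beaumont, Saleh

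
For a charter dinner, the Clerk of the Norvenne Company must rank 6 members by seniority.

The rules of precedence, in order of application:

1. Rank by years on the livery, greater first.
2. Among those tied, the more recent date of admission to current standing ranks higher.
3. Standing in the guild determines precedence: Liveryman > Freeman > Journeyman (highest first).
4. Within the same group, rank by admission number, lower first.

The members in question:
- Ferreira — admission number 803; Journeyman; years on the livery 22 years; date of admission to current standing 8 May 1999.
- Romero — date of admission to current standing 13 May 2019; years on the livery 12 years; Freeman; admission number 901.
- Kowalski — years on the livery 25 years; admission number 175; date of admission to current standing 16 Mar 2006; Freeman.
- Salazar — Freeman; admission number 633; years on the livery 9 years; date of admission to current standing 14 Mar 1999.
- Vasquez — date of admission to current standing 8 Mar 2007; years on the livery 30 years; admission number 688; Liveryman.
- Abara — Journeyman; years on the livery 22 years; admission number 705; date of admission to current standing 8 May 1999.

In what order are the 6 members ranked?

Vasquez, Kowalski, Abara, Ferreira, Romero, Salazar

By years on the livery (higher first): Vasquez (30 years); then Kowalski (25 years); then Abara and Ferreira (both 22 years); then Romero (12 years); then Salazar (9 years).
Abara and Ferreira both have date of admission to current standing 8 May 1999, so the next rule applies.
Abara and Ferreira are each Journeyman, so the next rule applies.
Among Abara and Ferreira, by admission number (lower first): Abara (705) before Ferreira (803).
Full order: Vasquez, Kowalski, Abara, Ferreira, Romero, Salazar.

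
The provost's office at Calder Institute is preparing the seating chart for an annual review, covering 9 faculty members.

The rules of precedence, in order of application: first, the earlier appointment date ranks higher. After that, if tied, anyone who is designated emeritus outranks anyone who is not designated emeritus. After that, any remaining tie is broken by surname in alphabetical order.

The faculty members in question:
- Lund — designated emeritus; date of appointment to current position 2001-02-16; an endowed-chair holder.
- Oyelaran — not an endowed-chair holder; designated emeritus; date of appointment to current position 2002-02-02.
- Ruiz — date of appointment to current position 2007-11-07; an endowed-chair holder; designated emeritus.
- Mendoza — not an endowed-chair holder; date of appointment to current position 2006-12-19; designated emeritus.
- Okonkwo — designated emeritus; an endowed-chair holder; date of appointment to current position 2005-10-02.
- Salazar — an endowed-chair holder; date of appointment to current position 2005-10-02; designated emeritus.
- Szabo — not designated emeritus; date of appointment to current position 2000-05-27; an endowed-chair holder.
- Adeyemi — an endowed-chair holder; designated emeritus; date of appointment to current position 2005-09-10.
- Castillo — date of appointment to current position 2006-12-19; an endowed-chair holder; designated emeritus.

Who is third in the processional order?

Oyelaran

By date of appointment to current position (earlier first): Szabo (2000-05-27); then Lund (2001-02-16); then Oyelaran (2002-02-02); then Adeyemi (2005-09-10); then Okonkwo and Salazar (both 2005-10-02); then Castillo and Mendoza (both 2006-12-19); then Ruiz (2007-11-07).
Okonkwo and Salazar are each designated emeritus, so the next rule applies.
Among Okonkwo and Salazar, alphabetically by surname: Okonkwo before Salazar.
Castillo and Mendoza are each designated emeritus, so the next rule applies.
Among Castillo and Mendoza, alphabetically by surname: Castillo before Mendoza.
Order: Szabo, Lund, Oyelaran, Adeyemi, Okonkwo, Salazar, Castillo, Mendoza, Ruiz.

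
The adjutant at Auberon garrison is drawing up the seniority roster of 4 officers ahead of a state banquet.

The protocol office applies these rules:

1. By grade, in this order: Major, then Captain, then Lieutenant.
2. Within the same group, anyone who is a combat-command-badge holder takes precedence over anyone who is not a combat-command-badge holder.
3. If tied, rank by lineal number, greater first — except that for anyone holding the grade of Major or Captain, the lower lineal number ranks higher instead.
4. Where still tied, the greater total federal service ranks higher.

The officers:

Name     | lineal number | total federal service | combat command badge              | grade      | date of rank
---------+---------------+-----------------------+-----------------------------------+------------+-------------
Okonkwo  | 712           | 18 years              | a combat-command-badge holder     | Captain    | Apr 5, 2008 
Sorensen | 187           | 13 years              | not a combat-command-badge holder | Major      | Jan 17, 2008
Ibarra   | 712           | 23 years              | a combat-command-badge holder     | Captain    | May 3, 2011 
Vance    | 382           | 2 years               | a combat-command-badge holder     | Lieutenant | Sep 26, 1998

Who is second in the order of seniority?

Ibarra

By grade: Sorensen (Major); then Ibarra and Okonkwo (Captain); then Vance (Lieutenant).
Ibarra and Okonkwo are each a combat-command-badge holder, so the next rule applies.
Ibarra and Okonkwo both have lineal number 712, so the next rule applies.
Among Ibarra and Okonkwo, by total federal service (higher first): Ibarra (23 years) before Okonkwo (18 years).
Order: Sorensen, Ibarra, Okonkwo, Vance.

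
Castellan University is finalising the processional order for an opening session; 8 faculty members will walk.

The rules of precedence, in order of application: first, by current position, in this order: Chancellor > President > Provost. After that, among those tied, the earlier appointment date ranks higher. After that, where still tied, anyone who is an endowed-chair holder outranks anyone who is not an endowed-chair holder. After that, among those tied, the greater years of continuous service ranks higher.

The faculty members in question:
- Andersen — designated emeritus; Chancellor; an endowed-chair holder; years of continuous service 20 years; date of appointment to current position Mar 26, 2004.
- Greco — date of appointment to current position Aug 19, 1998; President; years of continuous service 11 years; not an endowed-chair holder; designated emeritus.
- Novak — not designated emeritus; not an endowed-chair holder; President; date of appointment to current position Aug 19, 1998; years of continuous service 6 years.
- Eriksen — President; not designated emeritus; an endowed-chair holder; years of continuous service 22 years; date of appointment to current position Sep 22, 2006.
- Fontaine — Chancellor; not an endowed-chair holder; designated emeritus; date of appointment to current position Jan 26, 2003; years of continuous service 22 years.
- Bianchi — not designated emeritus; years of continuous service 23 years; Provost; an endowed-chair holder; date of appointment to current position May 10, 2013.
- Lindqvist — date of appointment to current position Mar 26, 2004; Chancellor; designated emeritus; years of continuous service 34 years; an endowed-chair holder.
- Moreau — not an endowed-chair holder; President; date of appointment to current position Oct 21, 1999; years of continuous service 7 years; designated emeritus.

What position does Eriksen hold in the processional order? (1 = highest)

By current position: Fontaine, Lindqvist and Andersen (Chancellor); then Greco, Novak, Moreau and Eriksen (President); then Bianchi (Provost).
Among Fontaine, Lindqvist and Andersen, by date of appointment to current position (earlier first): Fontaine (Jan 26, 2003) before Lindqvist and Andersen (Mar 26, 2004).
Lindqvist and Andersen are each an endowed-chair holder, so the next rule applies.
Among Lindqvist and Andersen, by years of continuous service (higher first): Lindqvist (34 years) before Andersen (20 years).
Among Greco, Novak, Moreau and Eriksen, by date of appointment to current position (earlier first): Greco and Novak (Aug 19, 1998) before Moreau (Oct 21, 1999) before Eriksen (Sep 22, 2006).
Greco and Novak are each not an endowed-chair holder, so the next rule applies.
Among Greco and Novak, by years of continuous service (higher first): Greco (11 years) before Novak (6 years).
Order: Fontaine, Lindqvist, Andersen, Greco, Novak, Moreau, Eriksen, Bianchi. So position 7.

7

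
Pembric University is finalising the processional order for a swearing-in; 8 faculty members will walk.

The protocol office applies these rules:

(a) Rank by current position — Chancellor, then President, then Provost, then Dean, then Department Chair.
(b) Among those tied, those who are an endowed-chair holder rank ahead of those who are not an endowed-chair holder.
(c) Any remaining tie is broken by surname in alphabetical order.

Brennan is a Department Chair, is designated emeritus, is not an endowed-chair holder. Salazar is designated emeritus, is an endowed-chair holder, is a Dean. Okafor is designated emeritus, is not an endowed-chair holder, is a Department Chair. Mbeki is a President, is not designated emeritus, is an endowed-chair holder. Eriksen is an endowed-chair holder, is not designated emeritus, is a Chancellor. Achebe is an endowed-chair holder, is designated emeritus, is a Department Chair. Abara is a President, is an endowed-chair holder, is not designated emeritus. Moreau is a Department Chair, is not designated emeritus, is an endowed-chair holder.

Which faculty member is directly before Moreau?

Achebe

By current position: Eriksen (Chancellor); then Abara and Mbeki (President); then Salazar (Dean); then Achebe, Moreau, Brennan and Okafor (Department Chair).
Abara and Mbeki are each an endowed-chair holder, so the next rule applies.
Among Abara and Mbeki, alphabetically by surname: Abara before Mbeki.
Among Achebe, Moreau, Brennan and Okafor, an endowed-chair holder before not an endowed-chair holder: Achebe and Moreau (an endowed-chair holder) before Brennan and Okafor (not an endowed-chair holder).
Among Achebe and Moreau, alphabetically by surname: Achebe before Moreau.
Among Brennan and Okafor, alphabetically by surname: Brennan before Okafor.
Order: Eriksen, Abara, Mbeki, Salazar, Achebe, Moreau, Brennan, Okafor.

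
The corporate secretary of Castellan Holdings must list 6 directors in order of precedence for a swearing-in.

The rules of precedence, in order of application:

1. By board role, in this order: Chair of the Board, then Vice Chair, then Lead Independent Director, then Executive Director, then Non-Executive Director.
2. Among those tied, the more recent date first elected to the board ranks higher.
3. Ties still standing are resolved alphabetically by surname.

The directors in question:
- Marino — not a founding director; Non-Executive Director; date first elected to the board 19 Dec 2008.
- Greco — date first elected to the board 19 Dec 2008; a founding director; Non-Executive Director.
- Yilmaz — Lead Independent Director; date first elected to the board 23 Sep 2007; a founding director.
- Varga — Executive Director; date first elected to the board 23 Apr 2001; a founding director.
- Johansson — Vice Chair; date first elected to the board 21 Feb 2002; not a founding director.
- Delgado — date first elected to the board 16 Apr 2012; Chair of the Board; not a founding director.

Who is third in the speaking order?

By board role: Delgado (Chair of the Board); then Johansson (Vice Chair); then Yilmaz (Lead Independent Director); then Varga (Executive Director); then Greco and Marino (Non-Executive Director).
Greco and Marino both have date first elected to the board 19 Dec 2008, so the next rule applies.
Among Greco and Marino, alphabetically by surname: Greco before Marino.
Order: Delgado, Johansson, Yilmaz, Varga, Greco, Marino.

Yilmaz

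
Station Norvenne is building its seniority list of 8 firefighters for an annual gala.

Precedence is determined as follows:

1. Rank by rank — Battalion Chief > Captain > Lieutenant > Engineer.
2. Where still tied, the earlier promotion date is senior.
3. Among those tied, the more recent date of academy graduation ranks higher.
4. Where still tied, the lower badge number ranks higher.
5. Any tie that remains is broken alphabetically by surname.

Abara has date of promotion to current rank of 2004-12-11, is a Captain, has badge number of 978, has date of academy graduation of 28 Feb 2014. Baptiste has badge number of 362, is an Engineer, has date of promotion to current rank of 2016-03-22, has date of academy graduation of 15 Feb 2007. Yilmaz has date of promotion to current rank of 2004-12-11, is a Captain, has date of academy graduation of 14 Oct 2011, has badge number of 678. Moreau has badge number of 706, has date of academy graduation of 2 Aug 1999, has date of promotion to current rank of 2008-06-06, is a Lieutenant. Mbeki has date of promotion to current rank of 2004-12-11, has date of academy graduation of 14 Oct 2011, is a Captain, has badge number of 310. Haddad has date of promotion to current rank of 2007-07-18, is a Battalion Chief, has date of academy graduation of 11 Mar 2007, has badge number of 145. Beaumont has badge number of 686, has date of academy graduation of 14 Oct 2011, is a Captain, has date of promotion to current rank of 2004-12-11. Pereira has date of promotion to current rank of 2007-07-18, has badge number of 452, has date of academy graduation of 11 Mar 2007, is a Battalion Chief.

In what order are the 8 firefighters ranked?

By rank: Haddad and Pereira (Battalion Chief); then Abara, Mbeki, Yilmaz and Beaumont (Captain); then Moreau (Lieutenant); then Baptiste (Engineer).
Haddad and Pereira both have date of promotion to current rank 2007-07-18, so the next rule applies.
Haddad and Pereira both have date of academy graduation 11 Mar 2007, so the next rule applies.
Among Haddad and Pereira, by badge number (lower first): Haddad (145) before Pereira (452).
Abara, Mbeki, Yilmaz and Beaumont all have date of promotion to current rank 2004-12-11, so the next rule applies.
Among Abara, Mbeki, Yilmaz and Beaumont, by date of academy graduation (later first): Abara (28 Feb 2014) before Mbeki, Yilmaz and Beaumont (14 Oct 2011).
Among Mbeki, Yilmaz and Beaumont, by badge number (lower first): Mbeki (310) before Yilmaz (678) before Beaumont (686).
Full order: Haddad, Pereira, Abara, Mbeki, Yilmaz, Beaumont, Moreau, Baptiste.

Haddad, Pereira, Abara, Mbeki, Yilmaz, Beaumont, Moreau, Baptiste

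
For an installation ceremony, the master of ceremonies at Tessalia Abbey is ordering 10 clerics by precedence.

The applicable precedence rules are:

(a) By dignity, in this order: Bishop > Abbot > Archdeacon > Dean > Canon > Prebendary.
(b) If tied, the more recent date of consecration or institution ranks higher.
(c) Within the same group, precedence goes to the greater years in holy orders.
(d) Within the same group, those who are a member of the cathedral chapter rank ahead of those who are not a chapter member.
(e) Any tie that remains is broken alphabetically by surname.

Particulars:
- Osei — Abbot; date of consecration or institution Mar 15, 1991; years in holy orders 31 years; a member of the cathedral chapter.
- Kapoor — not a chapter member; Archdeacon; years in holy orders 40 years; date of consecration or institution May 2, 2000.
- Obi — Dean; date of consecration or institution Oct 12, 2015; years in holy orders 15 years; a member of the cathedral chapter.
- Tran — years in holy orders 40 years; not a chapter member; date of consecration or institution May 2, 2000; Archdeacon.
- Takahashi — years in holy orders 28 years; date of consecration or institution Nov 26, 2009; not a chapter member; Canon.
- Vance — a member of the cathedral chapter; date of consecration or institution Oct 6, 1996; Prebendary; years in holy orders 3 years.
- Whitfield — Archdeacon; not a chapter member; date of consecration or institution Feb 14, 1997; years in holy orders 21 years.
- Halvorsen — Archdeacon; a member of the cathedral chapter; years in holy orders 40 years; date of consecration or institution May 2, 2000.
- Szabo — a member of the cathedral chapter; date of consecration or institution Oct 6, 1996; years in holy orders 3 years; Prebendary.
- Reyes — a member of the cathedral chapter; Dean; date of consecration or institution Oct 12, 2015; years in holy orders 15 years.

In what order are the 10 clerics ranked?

Osei, Halvorsen, Kapoor, Tran, Whitfield, Obi, Reyes, Takahashi, Szabo, Vance

By dignity: Osei (Abbot); then Halvorsen, Kapoor, Tran and Whitfield (Archdeacon); then Obi and Reyes (Dean); then Takahashi (Canon); then Szabo and Vance (Prebendary).
Among Halvorsen, Kapoor, Tran and Whitfield, by date of consecration or institution (later first): Halvorsen, Kapoor and Tran (May 2, 2000) before Whitfield (Feb 14, 1997).
Halvorsen, Kapoor and Tran all have years in holy orders 40 years, so the next rule applies.
Among Halvorsen, Kapoor and Tran, a member of the cathedral chapter before not a chapter member: Halvorsen (a member of the cathedral chapter) before Kapoor and Tran (not a chapter member).
Among Kapoor and Tran, alphabetically by surname: Kapoor before Tran.
Obi and Reyes both have date of consecration or institution Oct 12, 2015, so the next rule applies.
Obi and Reyes both have years in holy orders 15 years, so the next rule applies.
Obi and Reyes are each a member of the cathedral chapter, so the next rule applies.
Among Obi and Reyes, alphabetically by surname: Obi before Reyes.
Szabo and Vance both have date of consecration or institution Oct 6, 1996, so the next rule applies.
Szabo and Vance both have years in holy orders 3 years, so the next rule applies.
Szabo and Vance are each a member of the cathedral chapter, so the next rule applies.
Among Szabo and Vance, alphabetically by surname: Szabo before Vance.
Full order: Osei, Halvorsen, Kapoor, Tran, Whitfield, Obi, Reyes, Takahashi, Szabo, Vance.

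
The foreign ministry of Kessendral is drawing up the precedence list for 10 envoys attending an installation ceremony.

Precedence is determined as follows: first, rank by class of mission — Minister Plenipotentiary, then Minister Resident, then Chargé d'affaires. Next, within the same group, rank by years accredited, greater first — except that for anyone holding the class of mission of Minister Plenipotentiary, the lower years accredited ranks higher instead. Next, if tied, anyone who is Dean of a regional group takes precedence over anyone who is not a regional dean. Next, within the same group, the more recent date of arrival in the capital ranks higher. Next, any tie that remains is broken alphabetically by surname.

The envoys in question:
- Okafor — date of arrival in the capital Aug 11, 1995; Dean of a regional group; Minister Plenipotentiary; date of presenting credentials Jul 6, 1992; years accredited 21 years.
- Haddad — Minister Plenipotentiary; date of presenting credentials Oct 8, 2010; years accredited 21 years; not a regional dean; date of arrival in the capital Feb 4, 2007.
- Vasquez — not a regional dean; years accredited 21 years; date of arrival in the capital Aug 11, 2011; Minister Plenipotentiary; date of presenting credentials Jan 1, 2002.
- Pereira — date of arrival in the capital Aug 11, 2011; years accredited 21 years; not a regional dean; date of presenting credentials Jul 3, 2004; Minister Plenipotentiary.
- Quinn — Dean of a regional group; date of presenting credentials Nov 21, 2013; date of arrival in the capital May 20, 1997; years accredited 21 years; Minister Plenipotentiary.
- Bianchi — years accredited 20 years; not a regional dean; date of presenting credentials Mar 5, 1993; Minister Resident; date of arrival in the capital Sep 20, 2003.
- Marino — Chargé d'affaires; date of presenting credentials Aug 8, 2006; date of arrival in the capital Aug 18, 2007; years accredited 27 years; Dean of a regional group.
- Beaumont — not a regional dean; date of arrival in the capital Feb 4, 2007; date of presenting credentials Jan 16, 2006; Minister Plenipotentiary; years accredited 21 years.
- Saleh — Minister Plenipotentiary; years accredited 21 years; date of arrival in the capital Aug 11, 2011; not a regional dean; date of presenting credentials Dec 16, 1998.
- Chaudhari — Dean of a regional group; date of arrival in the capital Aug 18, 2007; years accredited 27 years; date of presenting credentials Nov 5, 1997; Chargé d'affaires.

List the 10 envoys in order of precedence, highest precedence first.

Quinn, Okafor, Pereira, Saleh, Vasquez, Beaumont, Haddad, Bianchi, Chaudhari, Marino

By class of mission: Quinn, Okafor, Pereira, Saleh, Vasquez, Beaumont and Haddad (Minister Plenipotentiary); then Bianchi (Minister Resident); then Chaudhari and Marino (Chargé d'affaires).
Quinn, Okafor, Pereira, Saleh, Vasquez, Beaumont and Haddad all have years accredited 21 years, so the next rule applies.
Among Quinn, Okafor, Pereira, Saleh, Vasquez, Beaumont and Haddad, Dean of a regional group before not a regional dean: Quinn and Okafor (Dean of a regional group) before Pereira, Saleh, Vasquez, Beaumont and Haddad (not a regional dean).
Among Quinn and Okafor, by date of arrival in the capital (later first): Quinn (May 20, 1997) before Okafor (Aug 11, 1995).
Among Pereira, Saleh, Vasquez, Beaumont and Haddad, by date of arrival in the capital (later first): Pereira, Saleh and Vasquez (Aug 11, 2011) before Beaumont and Haddad (Feb 4, 2007).
Among Pereira, Saleh and Vasquez, alphabetically by surname: Pereira before Saleh before Vasquez.
Among Beaumont and Haddad, alphabetically by surname: Beaumont before Haddad.
Chaudhari and Marino both have years accredited 27 years, so the next rule applies.
Chaudhari and Marino are each Dean of a regional group, so the next rule applies.
Chaudhari and Marino both have date of arrival in the capital Aug 18, 2007, so the next rule applies.
Among Chaudhari and Marino, alphabetically by surname: Chaudhari before Marino.
Full order: Quinn, Okafor, Pereira, Saleh, Vasquez, Beaumont, Haddad, Bianchi, Chaudhari, Marino.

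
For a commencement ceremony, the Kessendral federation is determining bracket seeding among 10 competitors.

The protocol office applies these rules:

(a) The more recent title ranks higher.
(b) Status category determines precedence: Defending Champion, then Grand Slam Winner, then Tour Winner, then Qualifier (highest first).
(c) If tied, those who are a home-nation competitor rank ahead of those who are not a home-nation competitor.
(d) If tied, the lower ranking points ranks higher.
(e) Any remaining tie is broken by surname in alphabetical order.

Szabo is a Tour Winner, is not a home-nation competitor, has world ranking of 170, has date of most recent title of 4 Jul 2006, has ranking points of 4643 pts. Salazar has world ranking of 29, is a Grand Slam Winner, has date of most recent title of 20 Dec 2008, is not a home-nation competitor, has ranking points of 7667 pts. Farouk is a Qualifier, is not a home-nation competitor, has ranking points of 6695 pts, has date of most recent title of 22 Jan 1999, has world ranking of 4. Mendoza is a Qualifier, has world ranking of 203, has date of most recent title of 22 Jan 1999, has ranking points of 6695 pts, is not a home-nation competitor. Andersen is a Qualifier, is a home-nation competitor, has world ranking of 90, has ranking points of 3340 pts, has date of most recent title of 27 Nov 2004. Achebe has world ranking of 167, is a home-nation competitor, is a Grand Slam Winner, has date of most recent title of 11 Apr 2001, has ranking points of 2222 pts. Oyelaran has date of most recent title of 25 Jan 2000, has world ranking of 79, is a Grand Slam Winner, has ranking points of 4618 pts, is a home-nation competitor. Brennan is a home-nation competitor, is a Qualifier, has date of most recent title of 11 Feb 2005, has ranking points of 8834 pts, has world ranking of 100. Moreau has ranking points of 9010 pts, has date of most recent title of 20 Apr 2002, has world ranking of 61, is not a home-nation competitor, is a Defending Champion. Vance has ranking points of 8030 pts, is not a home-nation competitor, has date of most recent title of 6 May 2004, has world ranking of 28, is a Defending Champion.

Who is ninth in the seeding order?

By date of most recent title (later first): Salazar (20 Dec 2008); then Szabo (4 Jul 2006); then Brennan (11 Feb 2005); then Andersen (27 Nov 2004); then Vance (6 May 2004); then Moreau (20 Apr 2002); then Achebe (11 Apr 2001); then Oyelaran (25 Jan 2000); then Farouk and Mendoza (both 22 Jan 1999).
Farouk and Mendoza are each Qualifier, so the next rule applies.
Farouk and Mendoza are each not a home-nation competitor, so the next rule applies.
Farouk and Mendoza both have ranking points 6695 pts, so the next rule applies.
Among Farouk and Mendoza, alphabetically by surname: Farouk before Mendoza.
Order: Salazar, Szabo, Brennan, Andersen, Vance, Moreau, Achebe, Oyelaran, Farouk, Mendoza.

Farouk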